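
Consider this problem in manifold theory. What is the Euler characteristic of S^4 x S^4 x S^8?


chi is multiplicative: chi(X x Y) = chi(X) chi(Y).
Each even-dim sphere has chi = 2. There are 3 factors.
chi = 2^3 = 8

8


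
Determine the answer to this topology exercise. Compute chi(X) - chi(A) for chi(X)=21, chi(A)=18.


Relative Euler characteristic: chi(X, A) = chi(X) - chi(A).
= 21 - (18) = 3

3


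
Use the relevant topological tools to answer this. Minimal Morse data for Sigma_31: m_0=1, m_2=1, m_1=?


A perfect Morse function has m_k = b_k.
For Sigma_31: b_0=1, b_1=2g=62, b_2=1.
Saddles m_1 = 2g = 62

62


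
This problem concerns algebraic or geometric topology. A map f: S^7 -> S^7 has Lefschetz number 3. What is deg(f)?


L(f) = 1 + (-1)^7 deg(f) on S^7.
3 = 1 + (-1)^7 * deg(f)
(-1)^7 * deg(f) = 2
deg(f) = -2

-2


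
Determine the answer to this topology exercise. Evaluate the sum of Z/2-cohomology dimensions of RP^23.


H^k(RP^23; Z/2) = Z/2 for each 0 <= k <= 23.
Total dimension = 23 + 1 = 24

24


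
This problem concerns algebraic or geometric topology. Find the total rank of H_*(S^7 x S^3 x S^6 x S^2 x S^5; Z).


Total Betti number is multiplicative under products.
Each S^d (d>=1) has total Betti number 2.
There are 5 sphere factors.
Total = 2^5 = 32

32


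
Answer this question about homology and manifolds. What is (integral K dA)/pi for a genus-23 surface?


Gauss-Bonnet: integral K dA = 2*pi*chi(M).
chi(Sigma_23) = 2 - 2*23 = -44.
(integral K dA)/pi = 2*chi = 2*(-44) = -88

-88


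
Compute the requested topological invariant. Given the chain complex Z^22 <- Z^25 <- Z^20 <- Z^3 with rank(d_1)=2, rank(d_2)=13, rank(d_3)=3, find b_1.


rank H_k = rank(ker d_k) - rank(im d_{k+1}).
rank(ker d_1) = rank(C_1) - rank(d_1) = 25 - 2 = 23.
rank(im d_{1+1}) = 13.
rank H_1 = 23 - 13 = 10

10


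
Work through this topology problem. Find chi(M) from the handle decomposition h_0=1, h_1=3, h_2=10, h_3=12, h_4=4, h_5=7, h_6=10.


Handles of index k contribute (-1)^k to chi (same as CW cells).
chi = (1) + (-3) + (10) + (-12) + (4) + (-7) + (10) = 3

3


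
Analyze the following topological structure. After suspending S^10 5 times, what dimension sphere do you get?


Each suspension raises dimension by 1: Sigma S^n = S^{n+1}.
Sigma^5 S^10 = S^{10+5} = S^15

15


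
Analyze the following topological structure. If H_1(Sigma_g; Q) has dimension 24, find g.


For a closed orientable surface: b_1 = 2g.
24 = 2g
g = 24 / 2 = 12

12


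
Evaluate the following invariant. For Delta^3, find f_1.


Delta^3 has 3+1 vertices. A 1-face is a choice of 1+1 vertices.
f_1 = C(3+1, 1+1) = C(4,2) = 6

6


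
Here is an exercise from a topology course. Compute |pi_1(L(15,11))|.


pi_1(L(p,q)) = Z/pZ for any q coprime to p.
|pi_1(L(15,11))| = 15

15


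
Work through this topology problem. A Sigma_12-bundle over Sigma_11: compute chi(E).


For a fiber bundle F -> E -> B (with CW structure): chi(E) = chi(B) * chi(F).
chi(Sigma_11) = -20, chi(Sigma_12) = -22.
chi(E) = (-20) * (-22) = 440

440


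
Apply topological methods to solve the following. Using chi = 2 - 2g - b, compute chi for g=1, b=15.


For a compact orientable surface with genus g and b boundary components: chi = 2 - 2g - b.
chi = 2 - 2*1 - 15 = 2 - 2 - 15 = -15

-15


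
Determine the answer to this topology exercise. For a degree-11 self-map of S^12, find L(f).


On S^12: L(f) = tr(f_0*) + (-1)^12 tr(f_12*) = 1 + (-1)^12 * deg(f).
L(f) = 1 + (-1)^12 * 11 = 1 + 11 = 12

12


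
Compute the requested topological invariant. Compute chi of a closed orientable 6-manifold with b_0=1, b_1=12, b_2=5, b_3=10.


By Poincare duality b_k = b_{6-k}, so full Betti numbers: b_0=1, b_1=12, b_2=5, b_3=10, b_4=5, b_5=12, b_6=1.
chi = sum (-1)^k b_k = -22

-22


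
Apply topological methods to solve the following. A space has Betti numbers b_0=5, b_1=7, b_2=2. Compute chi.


chi = sum_k (-1)^k b_k.
= (5) + (-7) + (2)
= 0

0


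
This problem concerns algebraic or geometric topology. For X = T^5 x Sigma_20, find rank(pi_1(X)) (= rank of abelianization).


pi_1(A x B) = pi_1(A) x pi_1(B); rank of abelianization = b_1.
b_1(T^5) = 5, b_1(Sigma_20) = 2*20 = 40.
b_1(product) = 5 + 40 = 45

45


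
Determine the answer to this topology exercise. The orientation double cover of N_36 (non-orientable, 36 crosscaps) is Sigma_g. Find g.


chi(N_36) = 2 - 36 = -34.
Double cover: chi(Sigma_g) = 2 * chi(N_36) = 2*(-34) = -68.
2 - 2g = -68, so g = (2 - (-68))/2 = 70/2 = 35

35


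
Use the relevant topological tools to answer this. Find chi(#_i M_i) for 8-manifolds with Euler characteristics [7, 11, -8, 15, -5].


For n-manifolds: chi(A#B) = chi(A) + chi(B) - chi(S^8).
chi(S^8) = 1 + (-1)^8 = 2.
chi(#) = (sum chi_i) - (5-1)*chi(S^8) = 20 - 4*2 = 12

12


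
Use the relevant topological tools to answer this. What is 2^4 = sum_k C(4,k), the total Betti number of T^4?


b_k(T^4) = C(4,k), so the sum over k is sum_k C(4,k) = 2^4.
Total = 2^4 = 16

16


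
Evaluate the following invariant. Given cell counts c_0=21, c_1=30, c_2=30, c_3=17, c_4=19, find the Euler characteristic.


chi = sum_k (-1)^k c_k.
= (-1)^0*21 + (-1)^1*30 + (-1)^2*30 + (-1)^3*17 + (-1)^4*19
= (21) + (-30) + (30) + (-17) + (19)
= 23

23


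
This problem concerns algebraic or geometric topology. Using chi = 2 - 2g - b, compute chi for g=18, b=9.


For a compact orientable surface with genus g and b boundary components: chi = 2 - 2g - b.
chi = 2 - 2*18 - 9 = 2 - 36 - 9 = -43

-43


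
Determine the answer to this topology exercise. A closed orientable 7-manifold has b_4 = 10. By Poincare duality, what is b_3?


Poincare duality for closed orientable n-manifolds: b_k = b_{n-k}.
Here n = 7, so b_3 = b_4 = 10

10


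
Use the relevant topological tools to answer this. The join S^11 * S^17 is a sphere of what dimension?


Join of spheres: S^m * S^n = S^{m+n+1}.
dim = 11 + 17 + 1 = 29

29


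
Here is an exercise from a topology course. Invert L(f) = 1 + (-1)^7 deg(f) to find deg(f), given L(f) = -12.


L(f) = 1 + (-1)^7 deg(f) on S^7.
-12 = 1 + (-1)^7 * deg(f)
(-1)^7 * deg(f) = -13
deg(f) = 13

13


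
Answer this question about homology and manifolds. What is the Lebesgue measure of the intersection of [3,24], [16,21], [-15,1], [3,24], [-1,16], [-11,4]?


Intersection = [max(a_i), min(b_i)] = [16, 1].
Since 16 > 1, the intersection is empty.
Length = 0

0


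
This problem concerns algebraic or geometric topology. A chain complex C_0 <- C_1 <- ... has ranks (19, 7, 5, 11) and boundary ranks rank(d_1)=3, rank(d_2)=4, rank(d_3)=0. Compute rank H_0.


rank H_k = rank(ker d_k) - rank(im d_{k+1}).
rank(ker d_0) = rank(C_0) - rank(d_0) = 19 - 0 = 19.
rank(im d_{0+1}) = 3.
rank H_0 = 19 - 3 = 16

16


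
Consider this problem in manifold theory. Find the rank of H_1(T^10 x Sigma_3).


pi_1(A x B) = pi_1(A) x pi_1(B); rank of abelianization = b_1.
b_1(T^10) = 10, b_1(Sigma_3) = 2*3 = 6.
b_1(product) = 10 + 6 = 16

16


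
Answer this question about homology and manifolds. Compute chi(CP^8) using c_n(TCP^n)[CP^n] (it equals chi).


For any closed oriented manifold, <e(TM),[M]> = chi(M).
chi(CP^8) = 8+1 = 9

9


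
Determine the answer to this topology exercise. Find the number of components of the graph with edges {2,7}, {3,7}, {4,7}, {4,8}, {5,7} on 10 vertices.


Run DFS/union-find over 10 vertices.
V = 10, E = 5.
Number of components = 5

5


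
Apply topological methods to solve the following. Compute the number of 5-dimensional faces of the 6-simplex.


Delta^6 has 6+1 vertices. A 5-face is a choice of 5+1 vertices.
f_5 = C(6+1, 5+1) = C(7,6) = 7

7


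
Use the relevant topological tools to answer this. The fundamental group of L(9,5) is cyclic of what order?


pi_1(L(p,q)) = Z/pZ for any q coprime to p.
|pi_1(L(9,5))| = 9

9


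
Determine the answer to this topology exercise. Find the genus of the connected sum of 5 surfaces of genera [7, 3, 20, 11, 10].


Genus is additive under connected sum of orientable surfaces.
g = 7 + 3 + 20 + 11 + 10 = 51

51


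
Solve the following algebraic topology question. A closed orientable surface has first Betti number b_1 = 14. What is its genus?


For a closed orientable surface: b_1 = 2g.
14 = 2g
g = 14 / 2 = 7

7


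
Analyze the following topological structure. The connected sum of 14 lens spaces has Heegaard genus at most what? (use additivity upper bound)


Heegaard genus satisfies g(A#B) <= g(A) + g(B).
Each lens space has g = 1.
Upper bound: 14 * 1 = 14

14


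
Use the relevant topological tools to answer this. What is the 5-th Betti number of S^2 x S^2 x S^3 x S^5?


Each S^d has Poincare polynomial 1 + t^d.
The product S^2 x S^2 x S^3 x S^5 has Poincare polynomial prod(1+t^d_i).
Expanding: b_0=1, b_2=2, b_3=1, b_4=1, b_5=3, b_7=3, b_8=1, b_9=1, b_10=2, b_12=1.
b_5 = 3

3


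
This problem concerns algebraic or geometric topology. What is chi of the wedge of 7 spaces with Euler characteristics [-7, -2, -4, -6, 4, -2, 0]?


chi(A v B) = chi(A) + chi(B) - 1 (one point identified).
For 7 spaces: chi = (sum chi_i) - (7 - 1).
sum = -17; chi = -17 - 6 = -23

-23


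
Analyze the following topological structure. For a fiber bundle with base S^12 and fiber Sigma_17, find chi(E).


chi(S^12) = 2 (n even), chi(Sigma_17) = 2 - 2*17 = -32.
chi(E) = 2 * (-32) = -64

-64


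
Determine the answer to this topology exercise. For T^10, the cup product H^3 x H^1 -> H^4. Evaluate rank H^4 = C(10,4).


Cup product: H^p x H^q -> H^{p+q}; here p+q = 3+1 = 4.
rank H^k(T^n) = C(n,k).
C(10,4) = 210

210


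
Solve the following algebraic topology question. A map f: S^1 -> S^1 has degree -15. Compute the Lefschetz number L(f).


On S^1: L(f) = tr(f_0*) + (-1)^1 tr(f_1*) = 1 + (-1)^1 * deg(f).
L(f) = 1 + (-1)^1 * -15 = 1 + 15 = 16

16


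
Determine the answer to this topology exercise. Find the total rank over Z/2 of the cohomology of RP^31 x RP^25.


dim H^*(RP^n; Z/2) = n+1 (one Z/2 in each degree 0..n).
Total Betti number is multiplicative.
Total = (31+1) * (25+1) = 32 * 26 = 832

832


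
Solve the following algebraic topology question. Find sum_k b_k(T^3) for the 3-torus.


b_k(T^3) = C(3,k), so the sum over k is sum_k C(3,k) = 2^3.
Total = 2^3 = 8

8


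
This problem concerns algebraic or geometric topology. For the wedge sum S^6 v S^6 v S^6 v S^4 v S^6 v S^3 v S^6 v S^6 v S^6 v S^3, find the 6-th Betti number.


For a wedge of spheres, H_k (k>0) is free on one generator per sphere of dimension k.
Spheres of dimension 6: count = 7.
b_6 = 7

7


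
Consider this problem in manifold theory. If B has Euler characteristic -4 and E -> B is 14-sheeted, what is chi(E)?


For a finite covering: chi(E) = (number of sheets) * chi(B).
chi(E) = 14 * (-4) = -56

-56


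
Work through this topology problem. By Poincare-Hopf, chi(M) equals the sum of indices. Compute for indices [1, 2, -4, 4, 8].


Poincare-Hopf: chi(M) = sum of indices of zeros.
chi = (1) + (2) + (-4) + (4) + (8) = 11

11


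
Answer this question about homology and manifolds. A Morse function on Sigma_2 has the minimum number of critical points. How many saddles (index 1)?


A perfect Morse function has m_k = b_k.
For Sigma_2: b_0=1, b_1=2g=4, b_2=1.
Saddles m_1 = 2g = 4

4


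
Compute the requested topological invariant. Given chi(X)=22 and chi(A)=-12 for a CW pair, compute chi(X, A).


Relative Euler characteristic: chi(X, A) = chi(X) - chi(A).
= 22 - (-12) = 34

34


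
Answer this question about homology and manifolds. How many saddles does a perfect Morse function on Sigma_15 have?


A perfect Morse function has m_k = b_k.
For Sigma_15: b_0=1, b_1=2g=30, b_2=1.
Saddles m_1 = 2g = 30

30


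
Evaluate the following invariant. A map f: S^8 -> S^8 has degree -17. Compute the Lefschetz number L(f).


On S^8: L(f) = tr(f_0*) + (-1)^8 tr(f_8*) = 1 + (-1)^8 * deg(f).
L(f) = 1 + (-1)^8 * -17 = 1 + -17 = -16

-16


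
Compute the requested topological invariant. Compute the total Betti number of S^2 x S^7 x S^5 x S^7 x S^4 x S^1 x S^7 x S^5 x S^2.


Total Betti number is multiplicative under products.
Each S^d (d>=1) has total Betti number 2.
There are 9 sphere factors.
Total = 2^9 = 512

512


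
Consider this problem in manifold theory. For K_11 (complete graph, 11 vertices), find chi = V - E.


K_11: V = 11, E = C(11,2) = 55.
chi = V - E = 11 - 55 = -44

-44


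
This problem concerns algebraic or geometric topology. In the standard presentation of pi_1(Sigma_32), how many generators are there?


Standard presentation: pi_1(Sigma_g) = <a_1,b_1,...,a_g,b_g | [a_1,b_1]...[a_g,b_g] = 1>.
Number of generators = 2g = 2*32 = 64

64


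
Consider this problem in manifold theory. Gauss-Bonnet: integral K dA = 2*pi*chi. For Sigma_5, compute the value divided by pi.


Gauss-Bonnet: integral K dA = 2*pi*chi(M).
chi(Sigma_5) = 2 - 2*5 = -8.
(integral K dA)/pi = 2*chi = 2*(-8) = -16

-16


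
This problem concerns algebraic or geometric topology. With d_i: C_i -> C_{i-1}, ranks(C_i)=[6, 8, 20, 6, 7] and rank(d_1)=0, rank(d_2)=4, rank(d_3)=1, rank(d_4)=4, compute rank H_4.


rank H_k = rank(ker d_k) - rank(im d_{k+1}).
rank(ker d_4) = rank(C_4) - rank(d_4) = 7 - 4 = 3.
rank(im d_{4+1}) = 0.
rank H_4 = 3 - 0 = 3

3


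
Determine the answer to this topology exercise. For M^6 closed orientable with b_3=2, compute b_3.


Poincare duality for closed orientable n-manifolds: b_k = b_{n-k}.
Here n = 6, so b_3 = b_3 = 2

2


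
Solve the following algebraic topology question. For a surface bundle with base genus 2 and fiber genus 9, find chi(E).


For a fiber bundle F -> E -> B (with CW structure): chi(E) = chi(B) * chi(F).
chi(Sigma_2) = -2, chi(Sigma_9) = -16.
chi(E) = (-2) * (-16) = 32

32


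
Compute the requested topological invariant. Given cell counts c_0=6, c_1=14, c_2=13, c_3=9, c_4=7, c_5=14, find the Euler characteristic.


chi = sum_k (-1)^k c_k.
= (-1)^0*6 + (-1)^1*14 + (-1)^2*13 + (-1)^3*9 + (-1)^4*7 + (-1)^5*14
= (6) + (-14) + (13) + (-9) + (7) + (-14)
= -11

-11


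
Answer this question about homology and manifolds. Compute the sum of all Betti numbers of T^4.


b_k(T^4) = C(4,k), so the sum over k is sum_k C(4,k) = 2^4.
Total = 2^4 = 16

16


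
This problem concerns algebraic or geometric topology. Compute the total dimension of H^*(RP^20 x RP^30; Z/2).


dim H^*(RP^n; Z/2) = n+1 (one Z/2 in each degree 0..n).
Total Betti number is multiplicative.
Total = (20+1) * (30+1) = 21 * 31 = 651

651


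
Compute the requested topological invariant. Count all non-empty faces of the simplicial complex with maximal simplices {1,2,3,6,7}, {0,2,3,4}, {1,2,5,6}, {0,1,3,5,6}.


Each maximal simplex on m vertices has 2^m - 1 nonempty faces.
Take the union (dedupe shared faces).
Total distinct faces = 69

69


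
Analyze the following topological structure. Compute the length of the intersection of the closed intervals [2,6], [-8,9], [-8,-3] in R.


Intersection = [max(a_i), min(b_i)] = [2, -3].
Since 2 > -3, the intersection is empty.
Length = 0

0


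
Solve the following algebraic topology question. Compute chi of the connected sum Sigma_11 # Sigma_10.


chi(Sigma_11) = 2 - 2*11 = -20
chi(Sigma_10) = 2 - 2*10 = -18
For surfaces: chi(A#B) = chi(A) + chi(B) - 2.
chi = -20 + -18 - 2 = -40

-40


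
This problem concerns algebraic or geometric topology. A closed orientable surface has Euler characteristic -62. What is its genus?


chi = 2 - 2g for closed orientable surfaces.
-62 = 2 - 2g
2g = 2 - (-62) = 64
g = 32

32


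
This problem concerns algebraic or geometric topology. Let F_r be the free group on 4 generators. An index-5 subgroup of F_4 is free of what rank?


Nielsen-Schreier: an index-n subgroup of F_r is free of rank 1 + n(r-1).
Equivalently: chi(cover) = n*chi(base); chi(vee_r S^1) = 1 - 4 = -3.
chi(E) = 5*(-3) = -15; rank = 1 - chi(E) = 1 - (-15) = 16.
rank = 1 + 5*(4-1) = 1 + 15 = 16

16


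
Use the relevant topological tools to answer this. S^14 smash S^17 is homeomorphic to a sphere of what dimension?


S^m ^ S^n = S^{m+n}.
k = 14 + 17 = 31

31


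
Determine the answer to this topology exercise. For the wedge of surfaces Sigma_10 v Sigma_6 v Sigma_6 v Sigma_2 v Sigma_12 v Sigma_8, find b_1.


For a wedge X v Y: reduced H_k(X v Y) = H_k(X) + H_k(Y).
Each Sigma_g contributes b_1 = 2g.
b_1 = 20 + 12 + 12 + 4 + 24 + 16 = 88

88


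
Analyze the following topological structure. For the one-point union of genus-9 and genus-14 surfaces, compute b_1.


For a wedge: H_1(A v B) = H_1(A) + H_1(B).
b_1(Sigma_9) = 18, b_1(Sigma_14) = 28.
b_1 = 18 + 28 = 46

46


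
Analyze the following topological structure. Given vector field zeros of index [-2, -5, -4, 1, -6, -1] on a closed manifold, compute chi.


Poincare-Hopf: chi(M) = sum of indices of zeros.
chi = (-2) + (-5) + (-4) + (1) + (-6) + (-1) = -17

-17


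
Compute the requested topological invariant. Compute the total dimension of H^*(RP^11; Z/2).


H^k(RP^11; Z/2) = Z/2 for each 0 <= k <= 11.
Total dimension = 11 + 1 = 12

12


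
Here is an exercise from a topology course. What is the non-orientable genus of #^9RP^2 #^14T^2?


Since a >= 1, the sum is non-orientable; each T^2 can be replaced by RP^2 # RP^2 (since T^2#RP^2 = 3RP^2).
Total crosscaps k = 9 + 2*14 = 37.
Check via chi: chi = 9*1 + 14*0 - (9+14-1)*2 = -35 = 2 - k = -35. Consistent.

37


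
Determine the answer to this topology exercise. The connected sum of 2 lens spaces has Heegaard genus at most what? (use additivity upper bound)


Heegaard genus satisfies g(A#B) <= g(A) + g(B).
Each lens space has g = 1.
Upper bound: 2 * 1 = 2

2


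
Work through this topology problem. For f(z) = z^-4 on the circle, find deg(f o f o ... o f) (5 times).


deg(f) = -4. Degree is multiplicative: deg(f^5) = (deg f)^5.
deg(f^5) = (-4)^5 = -1024

-1024


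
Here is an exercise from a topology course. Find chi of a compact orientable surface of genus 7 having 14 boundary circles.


For a compact orientable surface with genus g and b boundary components: chi = 2 - 2g - b.
chi = 2 - 2*7 - 14 = 2 - 14 - 14 = -26

-26


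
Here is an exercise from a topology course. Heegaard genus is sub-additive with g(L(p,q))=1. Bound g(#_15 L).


Heegaard genus satisfies g(A#B) <= g(A) + g(B).
Each lens space has g = 1.
Upper bound: 15 * 1 = 15

15


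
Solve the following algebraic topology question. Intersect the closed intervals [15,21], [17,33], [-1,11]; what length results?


Intersection = [max(a_i), min(b_i)] = [17, 11].
Since 17 > 11, the intersection is empty.
Length = 0

0


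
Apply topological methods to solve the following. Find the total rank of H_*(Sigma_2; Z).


For Sigma_2: b_0 = 1, b_1 = 2g = 4, b_2 = 1.
Total = 1 + 4 + 1 = 6

6


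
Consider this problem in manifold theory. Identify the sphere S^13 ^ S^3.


S^m ^ S^n = S^{m+n}.
k = 13 + 3 = 16

16


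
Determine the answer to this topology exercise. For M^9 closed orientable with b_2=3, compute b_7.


Poincare duality for closed orientable n-manifolds: b_k = b_{n-k}.
Here n = 9, so b_7 = b_2 = 3

3


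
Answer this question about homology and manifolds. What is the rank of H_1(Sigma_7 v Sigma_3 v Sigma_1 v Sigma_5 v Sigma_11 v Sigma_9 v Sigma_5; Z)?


For a wedge X v Y: reduced H_k(X v Y) = H_k(X) + H_k(Y).
Each Sigma_g contributes b_1 = 2g.
b_1 = 14 + 6 + 2 + 10 + 22 + 18 + 10 = 82

82


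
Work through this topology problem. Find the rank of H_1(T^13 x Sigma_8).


pi_1(A x B) = pi_1(A) x pi_1(B); rank of abelianization = b_1.
b_1(T^13) = 13, b_1(Sigma_8) = 2*8 = 16.
b_1(product) = 13 + 16 = 29

29


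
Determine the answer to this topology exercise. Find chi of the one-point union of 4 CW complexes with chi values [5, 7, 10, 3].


chi(A v B) = chi(A) + chi(B) - 1 (one point identified).
For 4 spaces: chi = (sum chi_i) - (4 - 1).
sum = 25; chi = 25 - 3 = 22

22


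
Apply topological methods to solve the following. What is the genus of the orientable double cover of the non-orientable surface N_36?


chi(N_36) = 2 - 36 = -34.
Double cover: chi(Sigma_g) = 2 * chi(N_36) = 2*(-34) = -68.
2 - 2g = -68, so g = (2 - (-68))/2 = 70/2 = 35

35


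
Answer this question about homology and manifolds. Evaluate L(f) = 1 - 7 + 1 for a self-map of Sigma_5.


L(f) = tr(f_0*) - tr(f_1*) + tr(f_2*).
= 1 - (7) + (1)
= -5

-5


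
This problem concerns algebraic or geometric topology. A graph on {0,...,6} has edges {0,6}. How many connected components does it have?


Run DFS/union-find over 7 vertices.
V = 7, E = 1.
Number of components = 6

6


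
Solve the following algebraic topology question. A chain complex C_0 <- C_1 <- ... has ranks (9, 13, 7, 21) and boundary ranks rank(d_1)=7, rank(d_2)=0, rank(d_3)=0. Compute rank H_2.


rank H_k = rank(ker d_k) - rank(im d_{k+1}).
rank(ker d_2) = rank(C_2) - rank(d_2) = 7 - 0 = 7.
rank(im d_{2+1}) = 0.
rank H_2 = 7 - 0 = 7

7


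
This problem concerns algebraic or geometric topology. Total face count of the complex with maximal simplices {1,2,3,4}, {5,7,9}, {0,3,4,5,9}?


Each maximal simplex on m vertices has 2^m - 1 nonempty faces.
Take the union (dedupe shared faces).
Total distinct faces = 47

47


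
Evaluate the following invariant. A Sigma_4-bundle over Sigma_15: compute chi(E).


For a fiber bundle F -> E -> B (with CW structure): chi(E) = chi(B) * chi(F).
chi(Sigma_15) = -28, chi(Sigma_4) = -6.
chi(E) = (-28) * (-6) = 168

168


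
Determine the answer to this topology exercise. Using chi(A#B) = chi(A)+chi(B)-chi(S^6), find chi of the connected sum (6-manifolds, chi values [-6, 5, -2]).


For n-manifolds: chi(A#B) = chi(A) + chi(B) - chi(S^6).
chi(S^6) = 1 + (-1)^6 = 2.
chi(#) = (sum chi_i) - (3-1)*chi(S^6) = -3 - 2*2 = -7

-7


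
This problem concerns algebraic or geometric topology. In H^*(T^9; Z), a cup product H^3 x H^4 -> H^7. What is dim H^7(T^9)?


Cup product: H^p x H^q -> H^{p+q}; here p+q = 3+4 = 7.
rank H^k(T^n) = C(n,k).
C(9,7) = 36

36


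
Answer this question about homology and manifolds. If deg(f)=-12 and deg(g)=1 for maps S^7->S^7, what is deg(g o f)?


Degree is multiplicative under composition: deg(g o f) = deg(g) * deg(f).
= 1 * -12 = -12

-12


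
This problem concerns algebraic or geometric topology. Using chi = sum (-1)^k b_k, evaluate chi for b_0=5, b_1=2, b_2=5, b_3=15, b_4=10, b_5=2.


chi = sum_k (-1)^k b_k.
= (5) + (-2) + (5) + (-15) + (10) + (-2)
= 1

1


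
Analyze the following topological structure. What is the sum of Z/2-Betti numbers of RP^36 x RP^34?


dim H^*(RP^n; Z/2) = n+1 (one Z/2 in each degree 0..n).
Total Betti number is multiplicative.
Total = (36+1) * (34+1) = 37 * 35 = 1295

1295


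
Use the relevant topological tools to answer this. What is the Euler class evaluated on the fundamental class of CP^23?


For any closed oriented manifold, <e(TM),[M]> = chi(M).
chi(CP^23) = 23+1 = 24

24


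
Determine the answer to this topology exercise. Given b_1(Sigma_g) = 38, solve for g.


For a closed orientable surface: b_1 = 2g.
38 = 2g
g = 38 / 2 = 19

19


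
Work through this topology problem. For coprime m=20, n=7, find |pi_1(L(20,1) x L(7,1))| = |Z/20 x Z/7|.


pi_1(X x Y) = pi_1(X) x pi_1(Y).
pi_1(L(20,1)) = Z/20, pi_1(L(7,1)) = Z/7.
|Z/20 x Z/7| = 20 * 7 = 140

140


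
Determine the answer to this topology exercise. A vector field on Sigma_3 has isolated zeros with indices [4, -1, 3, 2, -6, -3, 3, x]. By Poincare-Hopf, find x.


Poincare-Hopf: sum of indices = chi(M).
chi(Sigma_3) = 2 - 2*3 = -4.
Sum of known indices = 2.
x = chi - (sum known) = -4 - (2) = -6

-6


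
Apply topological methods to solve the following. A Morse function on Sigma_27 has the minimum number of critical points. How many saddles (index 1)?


A perfect Morse function has m_k = b_k.
For Sigma_27: b_0=1, b_1=2g=54, b_2=1.
Saddles m_1 = 2g = 54

54


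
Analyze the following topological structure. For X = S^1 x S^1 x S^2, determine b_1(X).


Each S^d has Poincare polynomial 1 + t^d.
The product S^1 x S^1 x S^2 has Poincare polynomial prod(1+t^d_i).
Expanding: b_0=1, b_1=2, b_2=2, b_3=2, b_4=1.
b_1 = 2

2


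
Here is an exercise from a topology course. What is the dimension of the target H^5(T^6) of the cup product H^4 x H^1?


Cup product: H^p x H^q -> H^{p+q}; here p+q = 4+1 = 5.
rank H^k(T^n) = C(n,k).
C(6,5) = 6

6


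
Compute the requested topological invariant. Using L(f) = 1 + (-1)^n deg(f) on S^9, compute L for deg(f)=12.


On S^9: L(f) = tr(f_0*) + (-1)^9 tr(f_9*) = 1 + (-1)^9 * deg(f).
L(f) = 1 + (-1)^9 * 12 = 1 + -12 = -11

-11


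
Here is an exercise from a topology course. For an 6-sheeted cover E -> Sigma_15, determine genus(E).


For an n-sheeted cover: chi(E) = n * chi(B).
chi(Sigma_15) = 2 - 2*15 = -28.
chi(E) = 6 * (-28) = -168.
genus(E) = (2 - chi(E))/2 = (2 - (-168))/2 = 170/2 = 85

85


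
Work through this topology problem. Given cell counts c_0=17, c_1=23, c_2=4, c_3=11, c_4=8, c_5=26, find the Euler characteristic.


chi = sum_k (-1)^k c_k.
= (-1)^0*17 + (-1)^1*23 + (-1)^2*4 + (-1)^3*11 + (-1)^4*8 + (-1)^5*26
= (17) + (-23) + (4) + (-11) + (8) + (-26)
= -31

-31


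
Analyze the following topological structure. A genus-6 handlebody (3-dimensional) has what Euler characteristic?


A genus-g handlebody deformation retracts to a wedge of g circles.
chi(vee_g S^1) = 1 - g.
chi(H_6) = 1 - 6 = -5

-5


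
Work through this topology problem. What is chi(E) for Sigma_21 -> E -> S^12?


chi(S^12) = 2 (n even), chi(Sigma_21) = 2 - 2*21 = -40.
chi(E) = 2 * (-40) = -80

-80


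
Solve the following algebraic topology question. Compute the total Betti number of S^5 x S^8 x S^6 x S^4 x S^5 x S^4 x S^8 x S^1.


Total Betti number is multiplicative under products.
Each S^d (d>=1) has total Betti number 2.
There are 8 sphere factors.
Total = 2^8 = 256

256


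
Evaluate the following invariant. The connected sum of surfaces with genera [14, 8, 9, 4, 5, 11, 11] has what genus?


Genus is additive under connected sum of orientable surfaces.
g = 14 + 8 + 9 + 4 + 5 + 11 + 11 = 62

62


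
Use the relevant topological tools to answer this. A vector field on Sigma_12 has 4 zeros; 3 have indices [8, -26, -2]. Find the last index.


Poincare-Hopf: sum of indices = chi(M).
chi(Sigma_12) = 2 - 2*12 = -22.
Sum of known indices = -20.
x = chi - (sum known) = -22 - (-20) = -2

-2


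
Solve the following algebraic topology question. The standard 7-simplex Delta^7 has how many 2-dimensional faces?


Delta^7 has 7+1 vertices. A 2-face is a choice of 2+1 vertices.
f_2 = C(7+1, 2+1) = C(8,3) = 56

56


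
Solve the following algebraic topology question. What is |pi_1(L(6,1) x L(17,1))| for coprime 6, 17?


pi_1(X x Y) = pi_1(X) x pi_1(Y).
pi_1(L(6,1)) = Z/6, pi_1(L(17,1)) = Z/17.
|Z/6 x Z/17| = 6 * 17 = 102

102


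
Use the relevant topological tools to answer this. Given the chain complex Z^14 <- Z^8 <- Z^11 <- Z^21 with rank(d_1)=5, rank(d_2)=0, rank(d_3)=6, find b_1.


rank H_k = rank(ker d_k) - rank(im d_{k+1}).
rank(ker d_1) = rank(C_1) - rank(d_1) = 8 - 5 = 3.
rank(im d_{1+1}) = 0.
rank H_1 = 3 - 0 = 3

3


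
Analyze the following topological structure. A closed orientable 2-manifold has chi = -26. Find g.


chi = 2 - 2g for closed orientable surfaces.
-26 = 2 - 2g
2g = 2 - (-26) = 28
g = 14

14


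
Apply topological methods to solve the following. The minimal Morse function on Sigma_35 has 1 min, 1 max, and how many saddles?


A perfect Morse function has m_k = b_k.
For Sigma_35: b_0=1, b_1=2g=70, b_2=1.
Saddles m_1 = 2g = 70

70


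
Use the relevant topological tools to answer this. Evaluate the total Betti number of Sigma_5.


For Sigma_5: b_0 = 1, b_1 = 2g = 10, b_2 = 1.
Total = 1 + 10 + 1 = 12

12


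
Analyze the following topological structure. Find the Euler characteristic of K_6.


K_6: V = 6, E = C(6,2) = 15.
chi = V - E = 6 - 15 = -9

-9


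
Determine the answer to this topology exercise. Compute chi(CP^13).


CP^13 has one cell in each even dimension 0, 2, ..., 2*13 (13+1 cells total).
All cells are even-dimensional, so chi = number of cells.
chi = 13 + 1 = 14

14


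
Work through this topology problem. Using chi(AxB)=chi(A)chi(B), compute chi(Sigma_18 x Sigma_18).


chi(Sigma_18) = 2 - 2*18 = -34
chi(Sigma_18) = 2 - 2*18 = -34
chi(product) = (-34) * (-34) = 1156

1156


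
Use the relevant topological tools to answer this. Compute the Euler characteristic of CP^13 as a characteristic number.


For any closed oriented manifold, <e(TM),[M]> = chi(M).
chi(CP^13) = 13+1 = 14

14


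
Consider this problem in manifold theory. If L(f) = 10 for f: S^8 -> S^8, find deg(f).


L(f) = 1 + (-1)^8 deg(f) on S^8.
10 = 1 + (-1)^8 * deg(f)
(-1)^8 * deg(f) = 9
deg(f) = 9

9


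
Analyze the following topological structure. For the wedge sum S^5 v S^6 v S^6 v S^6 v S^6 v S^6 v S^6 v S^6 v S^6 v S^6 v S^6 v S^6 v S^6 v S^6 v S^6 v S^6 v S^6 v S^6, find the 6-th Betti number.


For a wedge of spheres, H_k (k>0) is free on one generator per sphere of dimension k.
Spheres of dimension 6: count = 17.
b_6 = 17

17


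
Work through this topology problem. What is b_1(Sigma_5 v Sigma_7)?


For a wedge: H_1(A v B) = H_1(A) + H_1(B).
b_1(Sigma_5) = 10, b_1(Sigma_7) = 14.
b_1 = 10 + 14 = 24

24


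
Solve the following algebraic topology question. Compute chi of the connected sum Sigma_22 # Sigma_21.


chi(Sigma_22) = 2 - 2*22 = -42
chi(Sigma_21) = 2 - 2*21 = -40
For surfaces: chi(A#B) = chi(A) + chi(B) - 2.
chi = -42 + -40 - 2 = -84

-84


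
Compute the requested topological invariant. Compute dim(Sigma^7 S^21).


Each suspension raises dimension by 1: Sigma S^n = S^{n+1}.
Sigma^7 S^21 = S^{21+7} = S^28

28


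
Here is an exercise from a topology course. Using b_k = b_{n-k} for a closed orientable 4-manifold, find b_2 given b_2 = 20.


Poincare duality for closed orientable n-manifolds: b_k = b_{n-k}.
Here n = 4, so b_2 = b_2 = 20

20


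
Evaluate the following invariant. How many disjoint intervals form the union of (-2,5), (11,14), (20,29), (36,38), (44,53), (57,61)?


Sort and merge overlapping open intervals.
Merged: (-2,5), (11,14), (20,29), (36,38), (44,53), (57,61).
Number of components = 6

6


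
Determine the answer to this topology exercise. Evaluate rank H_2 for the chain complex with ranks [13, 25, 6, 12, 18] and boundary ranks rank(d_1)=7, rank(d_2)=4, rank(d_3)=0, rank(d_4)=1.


rank H_k = rank(ker d_k) - rank(im d_{k+1}).
rank(ker d_2) = rank(C_2) - rank(d_2) = 6 - 4 = 2.
rank(im d_{2+1}) = 0.
rank H_2 = 2 - 0 = 2

2


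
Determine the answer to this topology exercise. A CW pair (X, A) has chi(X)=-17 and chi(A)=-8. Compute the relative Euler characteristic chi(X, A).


Relative Euler characteristic: chi(X, A) = chi(X) - chi(A).
= -17 - (-8) = -9

-9


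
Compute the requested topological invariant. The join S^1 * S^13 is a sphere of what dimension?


Join of spheres: S^m * S^n = S^{m+n+1}.
dim = 1 + 13 + 1 = 15

15


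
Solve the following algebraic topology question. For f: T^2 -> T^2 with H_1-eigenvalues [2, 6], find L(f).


For a torus self-map: L(f) = det(I - A) where A acts on H_1.
L(f) = (1-2) * (1-6) = -1 * -5 = 5

5


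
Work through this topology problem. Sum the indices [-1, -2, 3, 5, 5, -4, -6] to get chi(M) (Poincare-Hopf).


Poincare-Hopf: chi(M) = sum of indices of zeros.
chi = (-1) + (-2) + (3) + (5) + (5) + (-4) + (-6) = 0

0


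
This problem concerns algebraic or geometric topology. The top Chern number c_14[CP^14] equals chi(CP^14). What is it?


For any closed oriented manifold, <e(TM),[M]> = chi(M).
chi(CP^14) = 14+1 = 15

15


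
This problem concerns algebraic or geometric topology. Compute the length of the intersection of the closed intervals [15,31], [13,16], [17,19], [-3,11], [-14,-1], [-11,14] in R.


Intersection = [max(a_i), min(b_i)] = [17, -1].
Since 17 > -1, the intersection is empty.
Length = 0

0


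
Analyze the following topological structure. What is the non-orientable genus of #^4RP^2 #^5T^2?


Since a >= 1, the sum is non-orientable; each T^2 can be replaced by RP^2 # RP^2 (since T^2#RP^2 = 3RP^2).
Total crosscaps k = 4 + 2*5 = 14.
Check via chi: chi = 4*1 + 5*0 - (4+5-1)*2 = -12 = 2 - k = -12. Consistent.

14


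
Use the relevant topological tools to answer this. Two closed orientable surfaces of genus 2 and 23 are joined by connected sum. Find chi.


chi(Sigma_2) = 2 - 2*2 = -2
chi(Sigma_23) = 2 - 2*23 = -44
For surfaces: chi(A#B) = chi(A) + chi(B) - 2.
chi = -2 + -44 - 2 = -48

-48


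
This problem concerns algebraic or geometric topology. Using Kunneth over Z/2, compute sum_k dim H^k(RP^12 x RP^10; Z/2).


dim H^*(RP^n; Z/2) = n+1 (one Z/2 in each degree 0..n).
Total Betti number is multiplicative.
Total = (12+1) * (10+1) = 13 * 11 = 143

143


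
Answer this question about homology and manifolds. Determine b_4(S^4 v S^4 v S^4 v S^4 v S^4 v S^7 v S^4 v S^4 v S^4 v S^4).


For a wedge of spheres, H_k (k>0) is free on one generator per sphere of dimension k.
Spheres of dimension 4: count = 9.
b_4 = 9

9


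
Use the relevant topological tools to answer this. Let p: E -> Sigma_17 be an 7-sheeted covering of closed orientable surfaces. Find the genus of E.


For an n-sheeted cover: chi(E) = n * chi(B).
chi(Sigma_17) = 2 - 2*17 = -32.
chi(E) = 7 * (-32) = -224.
genus(E) = (2 - chi(E))/2 = (2 - (-224))/2 = 226/2 = 113

113


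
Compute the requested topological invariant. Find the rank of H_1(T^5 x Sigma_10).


pi_1(A x B) = pi_1(A) x pi_1(B); rank of abelianization = b_1.
b_1(T^5) = 5, b_1(Sigma_10) = 2*10 = 20.
b_1(product) = 5 + 20 = 25

25


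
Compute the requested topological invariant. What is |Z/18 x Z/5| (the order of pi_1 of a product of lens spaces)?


pi_1(X x Y) = pi_1(X) x pi_1(Y).
pi_1(L(18,1)) = Z/18, pi_1(L(5,1)) = Z/5.
|Z/18 x Z/5| = 18 * 5 = 90

90


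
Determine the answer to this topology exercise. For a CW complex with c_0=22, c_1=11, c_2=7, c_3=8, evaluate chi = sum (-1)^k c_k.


chi = sum_k (-1)^k c_k.
= (-1)^0*22 + (-1)^1*11 + (-1)^2*7 + (-1)^3*8
= (22) + (-11) + (7) + (-8)
= 10

10


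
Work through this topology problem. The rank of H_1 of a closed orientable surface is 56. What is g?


For a closed orientable surface: b_1 = 2g.
56 = 2g
g = 56 / 2 = 28

28


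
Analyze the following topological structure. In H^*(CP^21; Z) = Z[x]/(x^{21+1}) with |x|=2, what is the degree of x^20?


|x| = 2 in H^*(CP^n).
|x^20| = 20 * |x| = 20 * 2 = 40

40


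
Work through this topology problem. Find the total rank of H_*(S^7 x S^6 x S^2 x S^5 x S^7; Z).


Total Betti number is multiplicative under products.
Each S^d (d>=1) has total Betti number 2.
There are 5 sphere factors.
Total = 2^5 = 32

32


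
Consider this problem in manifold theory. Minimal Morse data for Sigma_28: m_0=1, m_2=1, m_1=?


A perfect Morse function has m_k = b_k.
For Sigma_28: b_0=1, b_1=2g=56, b_2=1.
Saddles m_1 = 2g = 56

56


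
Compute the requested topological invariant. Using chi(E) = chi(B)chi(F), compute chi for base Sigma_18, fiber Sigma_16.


For a fiber bundle F -> E -> B (with CW structure): chi(E) = chi(B) * chi(F).
chi(Sigma_18) = -34, chi(Sigma_16) = -30.
chi(E) = (-34) * (-30) = 1020

1020


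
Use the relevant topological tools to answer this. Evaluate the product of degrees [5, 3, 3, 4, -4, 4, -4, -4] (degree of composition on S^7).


Degree is multiplicative: deg(composition) = product of degrees.
= (5) * (3) * (3) * (4) * (-4) * (4) * (-4) * (-4) = -46080

-46080


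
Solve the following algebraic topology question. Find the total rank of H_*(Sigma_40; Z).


For Sigma_40: b_0 = 1, b_1 = 2g = 80, b_2 = 1.
Total = 1 + 80 + 1 = 82

82


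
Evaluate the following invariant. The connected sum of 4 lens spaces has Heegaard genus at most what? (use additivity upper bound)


Heegaard genus satisfies g(A#B) <= g(A) + g(B).
Each lens space has g = 1.
Upper bound: 4 * 1 = 4

4


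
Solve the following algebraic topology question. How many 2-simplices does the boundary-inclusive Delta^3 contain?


Delta^3 has 3+1 vertices. A 2-face is a choice of 2+1 vertices.
f_2 = C(3+1, 2+1) = C(4,3) = 4

4


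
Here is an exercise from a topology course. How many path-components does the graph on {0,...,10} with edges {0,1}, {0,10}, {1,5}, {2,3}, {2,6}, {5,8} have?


Run DFS/union-find over 11 vertices.
V = 11, E = 6.
Number of components = 5

5


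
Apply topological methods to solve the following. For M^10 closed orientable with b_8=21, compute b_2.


Poincare duality for closed orientable n-manifolds: b_k = b_{n-k}.
Here n = 10, so b_2 = b_8 = 21

21


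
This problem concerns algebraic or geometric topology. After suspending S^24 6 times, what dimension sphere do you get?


Each suspension raises dimension by 1: Sigma S^n = S^{n+1}.
Sigma^6 S^24 = S^{24+6} = S^30

30


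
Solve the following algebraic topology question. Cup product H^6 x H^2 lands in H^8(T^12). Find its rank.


Cup product: H^p x H^q -> H^{p+q}; here p+q = 6+2 = 8.
rank H^k(T^n) = C(n,k).
C(12,8) = 495

495


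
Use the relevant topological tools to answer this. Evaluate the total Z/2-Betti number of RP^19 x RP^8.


dim H^*(RP^n; Z/2) = n+1 (one Z/2 in each degree 0..n).
Total Betti number is multiplicative.
Total = (19+1) * (8+1) = 20 * 9 = 180

180


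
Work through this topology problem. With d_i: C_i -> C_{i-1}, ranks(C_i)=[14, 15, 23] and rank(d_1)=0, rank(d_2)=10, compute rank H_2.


rank H_k = rank(ker d_k) - rank(im d_{k+1}).
rank(ker d_2) = rank(C_2) - rank(d_2) = 23 - 10 = 13.
rank(im d_{2+1}) = 0.
rank H_2 = 13 - 0 = 13

13


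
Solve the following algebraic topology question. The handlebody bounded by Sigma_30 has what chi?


A genus-g handlebody deformation retracts to a wedge of g circles.
chi(vee_g S^1) = 1 - g.
chi(H_30) = 1 - 30 = -29

-29


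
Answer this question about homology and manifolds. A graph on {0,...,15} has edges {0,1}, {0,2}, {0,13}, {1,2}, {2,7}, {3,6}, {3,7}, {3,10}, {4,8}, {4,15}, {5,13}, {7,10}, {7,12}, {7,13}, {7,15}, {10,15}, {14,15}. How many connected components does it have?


Run DFS/union-find over 16 vertices.
V = 16, E = 17.
Number of components = 3

3


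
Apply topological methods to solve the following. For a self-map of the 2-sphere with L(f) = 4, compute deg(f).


L(f) = 1 + (-1)^2 deg(f) on S^2.
4 = 1 + (-1)^2 * deg(f)
(-1)^2 * deg(f) = 3
deg(f) = 3

3


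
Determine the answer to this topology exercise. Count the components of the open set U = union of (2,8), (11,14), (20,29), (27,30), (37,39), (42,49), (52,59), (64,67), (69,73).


Sort and merge overlapping open intervals.
Merged: (2,8), (11,14), (20,30), (37,39), (42,49), (52,59), (64,67), (69,73).
Number of components = 8

8


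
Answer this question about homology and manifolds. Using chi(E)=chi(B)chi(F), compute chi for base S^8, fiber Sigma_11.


chi(S^8) = 2 (n even), chi(Sigma_11) = 2 - 2*11 = -20.
chi(E) = 2 * (-20) = -40

-40


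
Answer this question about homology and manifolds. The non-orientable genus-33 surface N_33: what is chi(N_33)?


For a non-orientable closed surface with k crosscaps: chi = 2 - k.
Here k = 33.
chi = 2 - 33 = -31

-31


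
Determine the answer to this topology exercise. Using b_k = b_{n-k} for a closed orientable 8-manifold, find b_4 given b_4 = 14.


Poincare duality for closed orientable n-manifolds: b_k = b_{n-k}.
Here n = 8, so b_4 = b_4 = 14

14
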